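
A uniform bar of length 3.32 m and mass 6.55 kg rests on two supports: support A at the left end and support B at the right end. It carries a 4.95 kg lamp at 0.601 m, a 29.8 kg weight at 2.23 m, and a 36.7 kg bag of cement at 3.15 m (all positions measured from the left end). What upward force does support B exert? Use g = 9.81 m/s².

R_B ≈ 579 N

Sum moments about support A (its reaction then has zero moment arm).
Beam weight: 6.55 × 9.81 = 64.26 N down at 1.66 m → arm 1.66 m, τ = 64.26 × 1.66 = 106.7 N·m clockwise.
Lamp: 4.95 × 9.81 = 48.56 N down at 0.601 m → arm 0.601 m, τ = 48.56 × 0.601 = 29.18 N·m clockwise.
Weight: 29.8 × 9.81 = 292.3 N down at 2.23 m → arm 2.23 m, τ = 292.3 × 2.23 = 651.8 N·m clockwise.
Bag of cement: 36.7 × 9.81 = 360 N down at 3.15 m → arm 3.15 m, τ = 360 × 3.15 = 1134 N·m clockwise.
Net load moment about support A = 1922 N·m clockwise.
Reaction R at support B is upward at 3.32 m, arm 3.32 m → moment R × 3.32 counterclockwise.
Balancing moments: R × 3.32 = 1922, giving R = 579 N.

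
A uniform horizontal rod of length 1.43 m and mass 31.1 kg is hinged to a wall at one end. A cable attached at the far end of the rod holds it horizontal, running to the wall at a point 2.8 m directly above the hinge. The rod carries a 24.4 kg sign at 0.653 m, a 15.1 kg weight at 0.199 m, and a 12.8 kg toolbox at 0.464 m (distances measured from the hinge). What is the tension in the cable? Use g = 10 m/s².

T ≈ 370 N

Choose the hinge as the axis so the unknown hinge reaction has zero arm there.
Beam weight: 31.1 × 10 = 311 N down at 0.715 m → arm 0.715 m, τ = 311 × 0.715 = 222.4 N·m clockwise.
Sign: 24.4 × 10 = 244 N down at 0.653 m → arm 0.653 m, τ = 244 × 0.653 = 159.3 N·m clockwise.
Weight: 15.1 × 10 = 151 N down at 0.199 m → arm 0.199 m, τ = 151 × 0.199 = 30.05 N·m clockwise.
Toolbox: 12.8 × 10 = 128 N down at 0.464 m → arm 0.464 m, τ = 128 × 0.464 = 59.39 N·m clockwise.
Total clockwise load moment = 471.1 N·m.
The cable tension T acts at 1.43 m; only its component perpendicular to the rod, T sinθ, produces torque. sinθ = h/√(h²+d²) = 2.8/√(2.8²+1.43²) = 0.8906.
Setting net torque to zero: T × 1.43 × 0.8906 = 471.1 → T = 471.1 / 1.274 = 370 N.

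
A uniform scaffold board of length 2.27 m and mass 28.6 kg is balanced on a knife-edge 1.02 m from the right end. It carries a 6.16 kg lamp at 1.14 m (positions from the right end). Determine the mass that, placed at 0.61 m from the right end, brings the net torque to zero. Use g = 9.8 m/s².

Sum moments about the knife-edge (at 1.02 m from the right end) (the support reaction has zero arm there).
Beam weight: 28.6 × 9.8 = 280.3 N down at 1.135 m → arm 0.115 m, τ = 280.3 × 0.115 = 32.23 N·m counterclockwise.
Lamp: 6.16 × 9.8 = 60.37 N down at 1.14 m → arm 0.12 m, τ = 60.37 × 0.12 = 7.244 N·m counterclockwise.
Net moment of known loads = 39.47 N·m counterclockwise.
An unknown mass m at 0.61 m has arm 0.41 m; its moment is m·g·0.41 clockwise.
Setting net torque to zero: m × 9.8 × 0.41 = 39.47 → m = 39.47 / (9.8 × 0.41) = 9.82 kg.

m ≈ 9.82 kg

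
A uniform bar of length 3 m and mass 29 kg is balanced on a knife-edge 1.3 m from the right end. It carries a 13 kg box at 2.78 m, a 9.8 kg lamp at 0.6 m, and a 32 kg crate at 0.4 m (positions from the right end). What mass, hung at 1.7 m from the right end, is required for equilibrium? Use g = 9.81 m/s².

m ≈ 26.6 kg

Take moments about the knife-edge (at 1.3 m from the right end).
Beam weight: 29 × 9.81 = 284.5 N down at 1.5 m → arm 0.2 m, τ = 284.5 × 0.2 = 56.9 N·m counterclockwise.
Box: 13 × 9.81 = 127.5 N down at 2.78 m → arm 1.48 m, τ = 127.5 × 1.48 = 188.7 N·m counterclockwise.
Lamp: 9.8 × 9.81 = 96.14 N down at 0.6 m → arm 0.7 m, τ = 96.14 × 0.7 = 67.3 N·m clockwise.
Crate: 32 × 9.81 = 313.9 N down at 0.4 m → arm 0.9 m, τ = 313.9 × 0.9 = 282.5 N·m clockwise.
Net moment of known loads = 104.2 N·m clockwise.
An unknown mass m at 1.7 m has arm 0.4 m; its moment is m·g·0.4 counterclockwise.
For rotational equilibrium, m × 9.81 × 0.4 = 104.2, so m = 104.2 / (9.81 × 0.4) = 26.6 kg.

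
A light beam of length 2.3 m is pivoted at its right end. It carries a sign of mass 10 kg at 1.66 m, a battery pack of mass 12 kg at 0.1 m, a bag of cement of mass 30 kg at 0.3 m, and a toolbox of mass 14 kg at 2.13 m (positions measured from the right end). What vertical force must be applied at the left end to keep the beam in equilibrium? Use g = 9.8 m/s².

About the right end:
Sign: 10 × 9.8 = 98 N down at 1.66 m → arm 1.66 m, τ = 98 × 1.66 = 162.7 N·m counterclockwise.
Battery pack: 12 × 9.8 = 117.6 N down at 0.1 m → arm 0.1 m, τ = 117.6 × 0.1 = 11.76 N·m counterclockwise.
Bag of cement: 30 × 9.8 = 294 N down at 0.3 m → arm 0.3 m, τ = 294 × 0.3 = 88.2 N·m counterclockwise.
Toolbox: 14 × 9.8 = 137.2 N down at 2.13 m → arm 2.13 m, τ = 137.2 × 2.13 = 292.2 N·m counterclockwise.
Net moment of the loads = 554.9 N·m counterclockwise.
The upward force F acts at the left end, arm 2.3 m, giving F × 2.3 clockwise.
Setting net torque to zero: F × 2.3 = 554.9 → F = 554.9 / 2.3 = 241 N.

F ≈ 241 N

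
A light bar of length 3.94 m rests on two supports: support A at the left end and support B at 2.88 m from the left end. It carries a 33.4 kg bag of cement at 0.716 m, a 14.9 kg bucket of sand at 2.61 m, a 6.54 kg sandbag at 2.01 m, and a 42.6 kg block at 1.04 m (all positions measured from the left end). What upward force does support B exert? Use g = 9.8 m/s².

R_B ≈ 409 N

About support A:
Bag of cement: 33.4 × 9.8 = 327.3 N down at 0.716 m → arm 0.716 m, τ = 327.3 × 0.716 = 234.3 N·m clockwise.
Bucket of sand: 14.9 × 9.8 = 146 N down at 2.61 m → arm 2.61 m, τ = 146 × 2.61 = 381.1 N·m clockwise.
Sandbag: 6.54 × 9.8 = 64.09 N down at 2.01 m → arm 2.01 m, τ = 64.09 × 2.01 = 128.8 N·m clockwise.
Block: 42.6 × 9.8 = 417.5 N down at 1.04 m → arm 1.04 m, τ = 417.5 × 1.04 = 434.2 N·m clockwise.
Net load moment about support A = 1178 N·m clockwise.
Reaction R at support B is upward at 2.88 m, arm 2.88 m → moment R × 2.88 counterclockwise.
For rotational equilibrium, R × 2.88 = 1178, so R = 409 N.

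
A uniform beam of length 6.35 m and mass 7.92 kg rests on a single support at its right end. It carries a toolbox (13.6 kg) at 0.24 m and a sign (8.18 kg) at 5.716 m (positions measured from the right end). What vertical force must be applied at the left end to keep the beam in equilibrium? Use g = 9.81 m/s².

Take moments about the right end.
Beam weight: 7.92 × 9.81 = 77.7 N down at 3.175 m → arm 3.175 m, τ = 77.7 × 3.175 = 246.7 N·m counterclockwise.
Toolbox: 13.6 × 9.81 = 133.4 N down at 0.24 m → arm 0.24 m, τ = 133.4 × 0.24 = 32.02 N·m counterclockwise.
Sign: 8.18 × 9.81 = 80.25 N down at 5.716 m → arm 5.716 m, τ = 80.25 × 5.716 = 458.7 N·m counterclockwise.
Net moment of the loads = 737.4 N·m counterclockwise.
The upward force F acts at the left end, arm 6.35 m, giving F × 6.35 clockwise.
Balancing moments: F × 6.35 = 737.4, giving F = 737.4 / 6.35 = 116 N.

F ≈ 116 N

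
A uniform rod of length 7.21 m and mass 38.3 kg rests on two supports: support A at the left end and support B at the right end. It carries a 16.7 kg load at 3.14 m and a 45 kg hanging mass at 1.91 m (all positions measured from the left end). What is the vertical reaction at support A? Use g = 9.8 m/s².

Choose support B as the axis so its reaction then has zero moment arm.
Beam weight: 38.3 × 9.8 = 375.3 N down at 3.605 m → arm 3.605 m, τ = 375.3 × 3.605 = 1353 N·m counterclockwise.
Load: 16.7 × 9.8 = 163.7 N down at 3.14 m → arm 4.07 m, τ = 163.7 × 4.07 = 666.3 N·m counterclockwise.
Hanging mass: 45 × 9.8 = 441 N down at 1.91 m → arm 5.3 m, τ = 441 × 5.3 = 2337 N·m counterclockwise.
Net load moment about support B = 4356 N·m counterclockwise.
Reaction R at support A is upward at 0 m, arm 7.21 m → moment R × 7.21 clockwise.
Στ = 0 ⇒ R × 7.21 = 4356 ⇒ R = 604 N.

R_A ≈ 604 N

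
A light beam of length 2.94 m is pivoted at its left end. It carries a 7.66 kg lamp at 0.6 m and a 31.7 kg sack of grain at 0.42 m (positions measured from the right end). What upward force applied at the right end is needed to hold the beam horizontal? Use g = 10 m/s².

F ≈ 333 N

Take moments about the left end.
Lamp: 7.66 × 10 = 76.6 N down at 0.6 m → arm 2.34 m, τ = 76.6 × 2.34 = 179.2 N·m clockwise.
Sack of grain: 31.7 × 10 = 317 N down at 0.42 m → arm 2.52 m, τ = 317 × 2.52 = 798.8 N·m clockwise.
Net moment of the loads = 978 N·m clockwise.
The upward force F acts at the right end, arm 2.94 m, giving F × 2.94 counterclockwise.
Balancing moments: F × 2.94 = 978, giving F = 978 / 2.94 = 333 N.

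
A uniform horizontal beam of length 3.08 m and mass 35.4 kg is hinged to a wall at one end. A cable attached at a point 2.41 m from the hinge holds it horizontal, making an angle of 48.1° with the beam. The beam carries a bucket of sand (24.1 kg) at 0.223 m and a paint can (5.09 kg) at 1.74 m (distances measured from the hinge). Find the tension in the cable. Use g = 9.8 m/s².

T ≈ 376 N

Choose the hinge as the axis so the unknown hinge reaction has zero arm there.
Beam weight: 35.4 × 9.8 = 346.9 N down at 1.54 m → arm 1.54 m, τ = 346.9 × 1.54 = 534.2 N·m clockwise.
Bucket of sand: 24.1 × 9.8 = 236.2 N down at 0.223 m → arm 0.223 m, τ = 236.2 × 0.223 = 52.67 N·m clockwise.
Paint can: 5.09 × 9.8 = 49.88 N down at 1.74 m → arm 1.74 m, τ = 49.88 × 1.74 = 86.79 N·m clockwise.
Total clockwise load moment = 673.7 N·m.
The cable tension T acts at 2.41 m; only its component perpendicular to the beam, T sinθ, produces torque. sin 48.1° = 0.7443.
Στ = 0 ⇒ T × 2.41 × 0.7443 = 673.7 ⇒ T = 673.7 / 1.794 = 376 N.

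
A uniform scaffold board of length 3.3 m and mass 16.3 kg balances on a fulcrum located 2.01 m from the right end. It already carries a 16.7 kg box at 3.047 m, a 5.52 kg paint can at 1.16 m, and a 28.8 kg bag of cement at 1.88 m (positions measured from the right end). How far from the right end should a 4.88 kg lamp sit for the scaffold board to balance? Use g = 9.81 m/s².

Sum moments about the fulcrum (at 2.01 m from the right end) (the support reaction has zero arm there).
Beam weight: 16.3 × 9.81 = 159.9 N down at 1.65 m → arm 0.36 m, τ = 159.9 × 0.36 = 57.56 N·m clockwise.
Box: 16.7 × 9.81 = 163.8 N down at 3.047 m → arm 1.037 m, τ = 163.8 × 1.037 = 169.9 N·m counterclockwise.
Paint can: 5.52 × 9.81 = 54.15 N down at 1.16 m → arm 0.85 m, τ = 54.15 × 0.85 = 46.03 N·m clockwise.
Bag of cement: 28.8 × 9.81 = 282.5 N down at 1.88 m → arm 0.13 m, τ = 282.5 × 0.13 = 36.73 N·m clockwise.
Net moment of existing loads = 29.58 N·m counterclockwise.
The lamp weighs 4.88 × 9.81 = 47.87 N and must supply an equal clockwise moment, so its lever arm about the fulcrum is 29.58 / 47.87 = 0.618 m.
That puts it at 2.01 − 0.618 = 1.39 m from the right end.

x ≈ 1.39 m from the right end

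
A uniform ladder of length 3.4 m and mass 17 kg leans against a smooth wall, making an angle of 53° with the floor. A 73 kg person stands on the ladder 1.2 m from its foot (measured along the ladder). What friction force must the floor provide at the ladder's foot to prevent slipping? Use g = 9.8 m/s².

Taking torques about the foot of the ladder:
Ladder weight 17×9.8 = 166.6 N acts at 1.7 m along the ladder; its horizontal arm is 1.7·cos53° = 1.023 m → τ = 170.4 N·m clockwise.
Person: 73×9.8 = 715.4 N at 1.2 m → arm 0.7222 m → τ = 516.7 N·m clockwise.
Wall normal N acts horizontally at the top; its moment arm is the height L sinθ = 3.4·sin53° = 2.715 m, counterclockwise.
Balancing moments: N × 2.715 = 687.1, giving N = 253 N.
ΣFx = 0: friction at the foot balances the wall's push, so f = N_wall = 253 N.

f ≈ 253 N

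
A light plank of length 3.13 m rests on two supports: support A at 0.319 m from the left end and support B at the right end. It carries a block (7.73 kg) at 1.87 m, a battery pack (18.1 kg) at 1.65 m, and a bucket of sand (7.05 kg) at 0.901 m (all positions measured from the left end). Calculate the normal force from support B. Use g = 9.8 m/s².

About support A:
Block: 7.73 × 9.8 = 75.75 N down at 1.87 m → arm 1.551 m, τ = 75.75 × 1.551 = 117.5 N·m clockwise.
Battery pack: 18.1 × 9.8 = 177.4 N down at 1.65 m → arm 1.331 m, τ = 177.4 × 1.331 = 236.1 N·m clockwise.
Bucket of sand: 7.05 × 9.8 = 69.09 N down at 0.901 m → arm 0.582 m, τ = 69.09 × 0.582 = 40.21 N·m clockwise.
Net load moment about support A = 393.8 N·m clockwise.
Reaction R at support B is upward at 3.13 m, arm 2.811 m → moment R × 2.811 counterclockwise.
Balancing moments: R × 2.811 = 393.8, giving R = 140 N.

R_B ≈ 140 N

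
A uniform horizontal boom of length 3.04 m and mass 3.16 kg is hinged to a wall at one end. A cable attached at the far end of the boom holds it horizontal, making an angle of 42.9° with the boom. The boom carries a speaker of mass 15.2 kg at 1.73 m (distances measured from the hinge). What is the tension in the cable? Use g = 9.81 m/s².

T ≈ 147 N

Choose the hinge as the axis so the unknown hinge reaction has zero arm there.
Beam weight: 3.16 × 9.81 = 31 N down at 1.52 m → arm 1.52 m, τ = 31 × 1.52 = 47.12 N·m clockwise.
Speaker: 15.2 × 9.81 = 149.1 N down at 1.73 m → arm 1.73 m, τ = 149.1 × 1.73 = 257.9 N·m clockwise.
Total clockwise load moment = 305 N·m.
The cable tension T acts at 3.04 m; only its component perpendicular to the boom, T sinθ, produces torque. sin 42.9° = 0.6807.
Στ = 0 ⇒ T × 3.04 × 0.6807 = 305 ⇒ T = 305 / 2.069 = 147 N.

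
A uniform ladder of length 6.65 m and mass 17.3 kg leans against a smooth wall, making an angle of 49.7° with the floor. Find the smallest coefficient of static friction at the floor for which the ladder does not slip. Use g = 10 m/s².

μ_min ≈ 0.424

Taking torques about the foot of the ladder:
Ladder weight 17.3×10 = 173 N acts at 3.325 m along the ladder; its horizontal arm is 3.325·cos49.7° = 2.151 m → τ = 372.1 N·m clockwise.
Wall normal N acts horizontally at the top; its moment arm is the height L sinθ = 6.65·sin49.7° = 5.072 m, counterclockwise.
Στ = 0 ⇒ N × 5.072 = 372.1 ⇒ N = 73.36 N.
ΣFx = 0 ⇒ f = N_wall = 73.36 N. ΣFy = 0 ⇒ N_floor = 173 N.
μ_min = f / N_floor = 73.36 / 173 = 0.424.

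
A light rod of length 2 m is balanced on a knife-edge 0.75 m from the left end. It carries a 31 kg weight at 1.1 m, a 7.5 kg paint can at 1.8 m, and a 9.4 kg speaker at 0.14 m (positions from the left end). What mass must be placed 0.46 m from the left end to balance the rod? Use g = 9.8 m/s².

Choose the knife-edge (at 0.75 m from the left end) as the axis so the support reaction has zero arm there.
Weight: 31 × 9.8 = 303.8 N down at 1.1 m → arm 0.35 m, τ = 303.8 × 0.35 = 106.3 N·m clockwise.
Paint can: 7.5 × 9.8 = 73.5 N down at 1.8 m → arm 1.05 m, τ = 73.5 × 1.05 = 77.17 N·m clockwise.
Speaker: 9.4 × 9.8 = 92.12 N down at 0.14 m → arm 0.61 m, τ = 92.12 × 0.61 = 56.19 N·m counterclockwise.
Net moment of known loads = 127.3 N·m clockwise.
An unknown mass m at 0.46 m has arm 0.29 m; its moment is m·g·0.29 counterclockwise.
Balancing moments: m × 9.8 × 0.29 = 127.3, giving m = 127.3 / (9.8 × 0.29) = 44.8 kg.

m ≈ 44.8 kg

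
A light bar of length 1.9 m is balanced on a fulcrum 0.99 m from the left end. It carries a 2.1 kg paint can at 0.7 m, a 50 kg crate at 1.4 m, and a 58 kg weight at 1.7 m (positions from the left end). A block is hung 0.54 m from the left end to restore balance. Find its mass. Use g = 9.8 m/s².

Taking torques about the fulcrum (at 0.99 m from the left end):
Paint can: 2.1 × 9.8 = 20.58 N down at 0.7 m → arm 0.29 m, τ = 20.58 × 0.29 = 5.968 N·m counterclockwise.
Crate: 50 × 9.8 = 490 N down at 1.4 m → arm 0.41 m, τ = 490 × 0.41 = 200.9 N·m clockwise.
Weight: 58 × 9.8 = 568.4 N down at 1.7 m → arm 0.71 m, τ = 568.4 × 0.71 = 403.6 N·m clockwise.
Net moment of known loads = 598.5 N·m clockwise.
An unknown mass m at 0.54 m has arm 0.45 m; its moment is m·g·0.45 counterclockwise.
For rotational equilibrium, m × 9.8 × 0.45 = 598.5, so m = 598.5 / (9.8 × 0.45) = 136 kg.

m ≈ 136 kg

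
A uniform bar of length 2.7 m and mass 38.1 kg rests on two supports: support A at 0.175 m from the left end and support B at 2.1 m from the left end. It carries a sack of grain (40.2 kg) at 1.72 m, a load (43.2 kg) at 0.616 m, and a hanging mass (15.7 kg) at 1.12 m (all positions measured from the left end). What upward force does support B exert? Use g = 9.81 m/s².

Taking torques about support A:
Beam weight: 38.1 × 9.81 = 373.8 N down at 1.35 m → arm 1.175 m, τ = 373.8 × 1.175 = 439.2 N·m clockwise.
Sack of grain: 40.2 × 9.81 = 394.4 N down at 1.72 m → arm 1.545 m, τ = 394.4 × 1.545 = 609.3 N·m clockwise.
Load: 43.2 × 9.81 = 423.8 N down at 0.616 m → arm 0.441 m, τ = 423.8 × 0.441 = 186.9 N·m clockwise.
Hanging mass: 15.7 × 9.81 = 154 N down at 1.12 m → arm 0.945 m, τ = 154 × 0.945 = 145.5 N·m clockwise.
Net load moment about support A = 1381 N·m clockwise.
Reaction R at support B is upward at 2.1 m, arm 1.925 m → moment R × 1.925 counterclockwise.
Στ = 0 ⇒ R × 1.925 = 1381 ⇒ R = 717 N.

R_B ≈ 717 N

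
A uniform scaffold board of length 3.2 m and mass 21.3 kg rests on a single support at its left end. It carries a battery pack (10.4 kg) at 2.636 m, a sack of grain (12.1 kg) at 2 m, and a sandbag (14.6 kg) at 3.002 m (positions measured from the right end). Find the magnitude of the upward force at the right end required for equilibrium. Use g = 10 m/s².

Sum moments about the left end (the unknown pivot reaction has zero arm there).
Beam weight: 21.3 × 10 = 213 N down at 1.6 m → arm 1.6 m, τ = 213 × 1.6 = 340.8 N·m clockwise.
Battery pack: 10.4 × 10 = 104 N down at 2.636 m → arm 0.564 m, τ = 104 × 0.564 = 58.66 N·m clockwise.
Sack of grain: 12.1 × 10 = 121 N down at 2 m → arm 1.2 m, τ = 121 × 1.2 = 145.2 N·m clockwise.
Sandbag: 14.6 × 10 = 146 N down at 3.002 m → arm 0.198 m, τ = 146 × 0.198 = 28.91 N·m clockwise.
Net moment of the loads = 573.6 N·m clockwise.
The upward force F acts at the right end, arm 3.2 m, giving F × 3.2 counterclockwise.
For rotational equilibrium, F × 3.2 = 573.6, so F = 573.6 / 3.2 = 179 N.

F ≈ 179 N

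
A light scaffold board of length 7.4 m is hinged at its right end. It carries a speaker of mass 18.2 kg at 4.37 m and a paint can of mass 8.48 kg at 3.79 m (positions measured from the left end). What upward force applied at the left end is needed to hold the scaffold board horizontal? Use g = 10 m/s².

Take moments about the right end.
Speaker: 18.2 × 10 = 182 N down at 4.37 m → arm 3.03 m, τ = 182 × 3.03 = 551.5 N·m counterclockwise.
Paint can: 8.48 × 10 = 84.8 N down at 3.79 m → arm 3.61 m, τ = 84.8 × 3.61 = 306.1 N·m counterclockwise.
Net moment of the loads = 857.6 N·m counterclockwise.
The upward force F acts at the left end, arm 7.4 m, giving F × 7.4 clockwise.
Balancing moments: F × 7.4 = 857.6, giving F = 857.6 / 7.4 = 116 N.

F ≈ 116 N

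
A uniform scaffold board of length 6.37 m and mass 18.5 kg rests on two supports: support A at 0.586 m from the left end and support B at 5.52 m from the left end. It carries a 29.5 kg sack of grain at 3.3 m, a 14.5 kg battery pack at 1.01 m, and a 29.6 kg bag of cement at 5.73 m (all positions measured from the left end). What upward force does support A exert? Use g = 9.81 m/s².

R_A ≈ 334 N

Take moments about support B.
Beam weight: 18.5 × 9.81 = 181.5 N down at 3.185 m → arm 2.335 m, τ = 181.5 × 2.335 = 423.8 N·m counterclockwise.
Sack of grain: 29.5 × 9.81 = 289.4 N down at 3.3 m → arm 2.22 m, τ = 289.4 × 2.22 = 642.5 N·m counterclockwise.
Battery pack: 14.5 × 9.81 = 142.2 N down at 1.01 m → arm 4.51 m, τ = 142.2 × 4.51 = 641.3 N·m counterclockwise.
Bag of cement: 29.6 × 9.81 = 290.4 N down at 5.73 m → arm 0.21 m, τ = 290.4 × 0.21 = 60.98 N·m clockwise.
Net load moment about support B = 1647 N·m counterclockwise.
Reaction R at support A is upward at 0.586 m, arm 4.934 m → moment R × 4.934 clockwise.
Setting net torque to zero: R × 4.934 = 1647 → R = 334 N.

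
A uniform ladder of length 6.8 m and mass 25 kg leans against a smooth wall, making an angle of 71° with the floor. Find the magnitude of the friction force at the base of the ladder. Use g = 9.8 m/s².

Take moments about the foot of the ladder.
Ladder weight 25×9.8 = 245 N acts at 3.4 m along the ladder; its horizontal arm is 3.4·cos71° = 1.107 m → τ = 271.2 N·m clockwise.
Wall normal N acts horizontally at the top; its moment arm is the height L sinθ = 6.8·sin71° = 6.43 m, counterclockwise.
Στ = 0 ⇒ N × 6.43 = 271.2 ⇒ N = 42.2 N.
ΣFx = 0: friction at the foot balances the wall's push, so f = N_wall = 42.2 N.

f ≈ 42.2 N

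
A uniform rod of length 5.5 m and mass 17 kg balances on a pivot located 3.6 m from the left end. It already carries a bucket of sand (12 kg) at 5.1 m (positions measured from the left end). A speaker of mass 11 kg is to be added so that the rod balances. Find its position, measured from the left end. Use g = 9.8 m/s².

x ≈ 3.28 m from the left end

Taking torques about the pivot (at 3.6 m from the left end):
Beam weight: 17 × 9.8 = 166.6 N down at 2.75 m → arm 0.85 m, τ = 166.6 × 0.85 = 141.6 N·m counterclockwise.
Bucket of sand: 12 × 9.8 = 117.6 N down at 5.1 m → arm 1.5 m, τ = 117.6 × 1.5 = 176.4 N·m clockwise.
Net moment of existing loads = 34.8 N·m clockwise.
The speaker weighs 11 × 9.8 = 107.8 N and must supply an equal counterclockwise moment, so its lever arm about the pivot is 34.8 / 107.8 = 0.323 m.
That puts it at 3.6 − 0.323 = 3.28 m from the left end.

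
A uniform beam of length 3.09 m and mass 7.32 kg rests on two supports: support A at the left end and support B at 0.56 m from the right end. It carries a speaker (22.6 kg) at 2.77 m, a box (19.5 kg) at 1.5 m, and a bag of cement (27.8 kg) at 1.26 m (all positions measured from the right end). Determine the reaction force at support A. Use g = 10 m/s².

About support B:
Beam weight: 7.32 × 10 = 73.2 N down at 1.545 m → arm 0.985 m, τ = 73.2 × 0.985 = 72.1 N·m counterclockwise.
Speaker: 22.6 × 10 = 226 N down at 2.77 m → arm 2.21 m, τ = 226 × 2.21 = 499.5 N·m counterclockwise.
Box: 19.5 × 10 = 195 N down at 1.5 m → arm 0.94 m, τ = 195 × 0.94 = 183.3 N·m counterclockwise.
Bag of cement: 27.8 × 10 = 278 N down at 1.26 m → arm 0.7 m, τ = 278 × 0.7 = 194.6 N·m counterclockwise.
Net load moment about support B = 949.5 N·m counterclockwise.
Reaction R at support A is upward at 3.09 m, arm 2.53 m → moment R × 2.53 clockwise.
Στ = 0 ⇒ R × 2.53 = 949.5 ⇒ R = 375 N.

R_A ≈ 375 N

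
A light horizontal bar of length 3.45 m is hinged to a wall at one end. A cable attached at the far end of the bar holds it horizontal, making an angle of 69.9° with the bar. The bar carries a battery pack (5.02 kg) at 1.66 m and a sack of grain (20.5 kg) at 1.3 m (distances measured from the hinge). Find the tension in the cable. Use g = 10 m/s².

T ≈ 108 N

Choose the hinge as the axis so the unknown hinge reaction has zero arm there.
Battery pack: 5.02 × 10 = 50.2 N down at 1.66 m → arm 1.66 m, τ = 50.2 × 1.66 = 83.33 N·m clockwise.
Sack of grain: 20.5 × 10 = 205 N down at 1.3 m → arm 1.3 m, τ = 205 × 1.3 = 266.5 N·m clockwise.
Total clockwise load moment = 349.8 N·m.
The cable tension T acts at 3.45 m; only its component perpendicular to the bar, T sinθ, produces torque. sin 69.9° = 0.9391.
For rotational equilibrium, T × 3.45 × 0.9391 = 349.8, so T = 349.8 / 3.24 = 108 N.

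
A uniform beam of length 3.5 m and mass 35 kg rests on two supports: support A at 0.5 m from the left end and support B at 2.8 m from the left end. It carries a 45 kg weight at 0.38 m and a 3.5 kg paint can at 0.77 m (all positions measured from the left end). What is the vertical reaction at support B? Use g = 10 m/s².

R_B ≈ 171 N

Take moments about support A.
Beam weight: 35 × 10 = 350 N down at 1.75 m → arm 1.25 m, τ = 350 × 1.25 = 437.5 N·m clockwise.
Weight: 45 × 10 = 450 N down at 0.38 m → arm 0.12 m, τ = 450 × 0.12 = 54 N·m counterclockwise.
Paint can: 3.5 × 10 = 35 N down at 0.77 m → arm 0.27 m, τ = 35 × 0.27 = 9.45 N·m clockwise.
Net load moment about support A = 392.9 N·m clockwise.
Reaction R at support B is upward at 2.8 m, arm 2.3 m → moment R × 2.3 counterclockwise.
For rotational equilibrium, R × 2.3 = 392.9, so R = 171 N.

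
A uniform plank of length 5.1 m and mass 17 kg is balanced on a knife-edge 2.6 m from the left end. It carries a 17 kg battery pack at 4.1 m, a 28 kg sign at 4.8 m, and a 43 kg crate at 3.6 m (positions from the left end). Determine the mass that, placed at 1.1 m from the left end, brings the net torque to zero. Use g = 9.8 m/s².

Sum moments about the knife-edge (at 2.6 m from the left end) (the support reaction has zero arm there).
Beam weight: 17 × 9.8 = 166.6 N down at 2.55 m → arm 0.05 m, τ = 166.6 × 0.05 = 8.33 N·m counterclockwise.
Battery pack: 17 × 9.8 = 166.6 N down at 4.1 m → arm 1.5 m, τ = 166.6 × 1.5 = 249.9 N·m clockwise.
Sign: 28 × 9.8 = 274.4 N down at 4.8 m → arm 2.2 m, τ = 274.4 × 2.2 = 603.7 N·m clockwise.
Crate: 43 × 9.8 = 421.4 N down at 3.6 m → arm 1 m, τ = 421.4 × 1 = 421.4 N·m clockwise.
Net moment of known loads = 1267 N·m clockwise.
An unknown mass m at 1.1 m has arm 1.5 m; its moment is m·g·1.5 counterclockwise.
Setting net torque to zero: m × 9.8 × 1.5 = 1267 → m = 1267 / (9.8 × 1.5) = 86.2 kg.

m ≈ 86.2 kg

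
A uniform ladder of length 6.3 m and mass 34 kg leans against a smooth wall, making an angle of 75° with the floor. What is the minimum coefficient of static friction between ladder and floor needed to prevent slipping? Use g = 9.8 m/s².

μ_min ≈ 0.134

Sum moments about the foot of the ladder (the floor normal and friction both act there and drop out).
Ladder weight 34×9.8 = 333.2 N acts at 3.15 m along the ladder; its horizontal arm is 3.15·cos75° = 0.8153 m → τ = 271.7 N·m clockwise.
Wall normal N acts horizontally at the top; its moment arm is the height L sinθ = 6.3·sin75° = 6.085 m, counterclockwise.
Setting net torque to zero: N × 6.085 = 271.7 → N = 44.65 N.
ΣFx = 0 ⇒ f = N_wall = 44.65 N. ΣFy = 0 ⇒ N_floor = 333.2 N.
μ_min = f / N_floor = 44.65 / 333.2 = 0.134.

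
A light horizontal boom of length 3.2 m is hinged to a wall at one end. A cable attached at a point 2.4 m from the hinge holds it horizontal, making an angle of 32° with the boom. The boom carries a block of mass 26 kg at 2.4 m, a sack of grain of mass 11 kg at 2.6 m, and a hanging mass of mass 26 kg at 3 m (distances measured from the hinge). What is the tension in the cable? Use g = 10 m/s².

T ≈ 1330 N

About the hinge:
Block: 26 × 10 = 260 N down at 2.4 m → arm 2.4 m, τ = 260 × 2.4 = 624 N·m clockwise.
Sack of grain: 11 × 10 = 110 N down at 2.6 m → arm 2.6 m, τ = 110 × 2.6 = 286 N·m clockwise.
Hanging mass: 26 × 10 = 260 N down at 3 m → arm 3 m, τ = 260 × 3 = 780 N·m clockwise.
Total clockwise load moment = 1690 N·m.
The cable tension T acts at 2.4 m; only its component perpendicular to the boom, T sinθ, produces torque. sin 32° = 0.5299.
For rotational equilibrium, T × 2.4 × 0.5299 = 1690, so T = 1690 / 1.272 = 1330 N.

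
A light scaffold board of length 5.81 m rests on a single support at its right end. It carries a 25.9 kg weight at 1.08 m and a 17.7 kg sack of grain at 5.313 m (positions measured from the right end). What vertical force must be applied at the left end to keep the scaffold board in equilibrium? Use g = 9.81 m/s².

F ≈ 206 N

Taking torques about the right end:
Weight: 25.9 × 9.81 = 254.1 N down at 1.08 m → arm 1.08 m, τ = 254.1 × 1.08 = 274.4 N·m counterclockwise.
Sack of grain: 17.7 × 9.81 = 173.6 N down at 5.313 m → arm 5.313 m, τ = 173.6 × 5.313 = 922.3 N·m counterclockwise.
Net moment of the loads = 1197 N·m counterclockwise.
The upward force F acts at the left end, arm 5.81 m, giving F × 5.81 clockwise.
Στ = 0 ⇒ F × 5.81 = 1197 ⇒ F = 1197 / 5.81 = 206 N.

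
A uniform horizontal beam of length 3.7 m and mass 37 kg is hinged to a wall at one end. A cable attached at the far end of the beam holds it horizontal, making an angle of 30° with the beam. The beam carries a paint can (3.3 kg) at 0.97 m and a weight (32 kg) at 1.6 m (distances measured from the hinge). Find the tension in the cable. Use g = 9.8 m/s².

T ≈ 651 N

Taking torques about the hinge:
Beam weight: 37 × 9.8 = 362.6 N down at 1.85 m → arm 1.85 m, τ = 362.6 × 1.85 = 670.8 N·m clockwise.
Paint can: 3.3 × 9.8 = 32.34 N down at 0.97 m → arm 0.97 m, τ = 32.34 × 0.97 = 31.37 N·m clockwise.
Weight: 32 × 9.8 = 313.6 N down at 1.6 m → arm 1.6 m, τ = 313.6 × 1.6 = 501.8 N·m clockwise.
Total clockwise load moment = 1204 N·m.
The cable tension T acts at 3.7 m; only its component perpendicular to the beam, T sinθ, produces torque. sin 30° = 0.5.
Στ = 0 ⇒ T × 3.7 × 0.5 = 1204 ⇒ T = 1204 / 1.85 = 651 N.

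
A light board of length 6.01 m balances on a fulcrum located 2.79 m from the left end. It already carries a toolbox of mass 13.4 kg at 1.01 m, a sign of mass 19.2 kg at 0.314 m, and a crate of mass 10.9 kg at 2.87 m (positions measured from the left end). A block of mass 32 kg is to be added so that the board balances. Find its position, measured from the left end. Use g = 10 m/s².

x ≈ 4.99 m from the left end

About the fulcrum (at 2.79 m from the left end):
Toolbox: 13.4 × 10 = 134 N down at 1.01 m → arm 1.78 m, τ = 134 × 1.78 = 238.5 N·m counterclockwise.
Sign: 19.2 × 10 = 192 N down at 0.314 m → arm 2.476 m, τ = 192 × 2.476 = 475.4 N·m counterclockwise.
Crate: 10.9 × 10 = 109 N down at 2.87 m → arm 0.08 m, τ = 109 × 0.08 = 8.72 N·m clockwise.
Net moment of existing loads = 705.2 N·m counterclockwise.
The block weighs 32 × 10 = 320 N and must supply an equal clockwise moment, so its lever arm about the fulcrum is 705.2 / 320 = 2.2 m.
That puts it at 2.79 + 2.2 = 4.99 m from the left end.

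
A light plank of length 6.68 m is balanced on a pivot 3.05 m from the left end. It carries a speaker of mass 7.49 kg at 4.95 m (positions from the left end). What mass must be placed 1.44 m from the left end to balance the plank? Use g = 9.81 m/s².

Sum moments about the pivot (at 3.05 m from the left end) (the support reaction has zero arm there).
Speaker: 7.49 × 9.81 = 73.48 N down at 4.95 m → arm 1.9 m, τ = 73.48 × 1.9 = 139.6 N·m clockwise.
Net moment of known loads = 139.6 N·m clockwise.
An unknown mass m at 1.44 m has arm 1.61 m; its moment is m·g·1.61 counterclockwise.
For rotational equilibrium, m × 9.81 × 1.61 = 139.6, so m = 139.6 / (9.81 × 1.61) = 8.84 kg.

m ≈ 8.84 kg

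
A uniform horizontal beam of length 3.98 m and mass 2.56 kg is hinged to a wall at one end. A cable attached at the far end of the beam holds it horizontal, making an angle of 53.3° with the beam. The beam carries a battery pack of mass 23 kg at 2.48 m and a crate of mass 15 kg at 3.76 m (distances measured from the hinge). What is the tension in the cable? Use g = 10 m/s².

T ≈ 371 N

About the hinge:
Beam weight: 2.56 × 10 = 25.6 N down at 1.99 m → arm 1.99 m, τ = 25.6 × 1.99 = 50.94 N·m clockwise.
Battery pack: 23 × 10 = 230 N down at 2.48 m → arm 2.48 m, τ = 230 × 2.48 = 570.4 N·m clockwise.
Crate: 15 × 10 = 150 N down at 3.76 m → arm 3.76 m, τ = 150 × 3.76 = 564 N·m clockwise.
Total clockwise load moment = 1185 N·m.
The cable tension T acts at 3.98 m; only its component perpendicular to the beam, T sinθ, produces torque. sin 53.3° = 0.8018.
Στ = 0 ⇒ T × 3.98 × 0.8018 = 1185 ⇒ T = 1185 / 3.191 = 371 N.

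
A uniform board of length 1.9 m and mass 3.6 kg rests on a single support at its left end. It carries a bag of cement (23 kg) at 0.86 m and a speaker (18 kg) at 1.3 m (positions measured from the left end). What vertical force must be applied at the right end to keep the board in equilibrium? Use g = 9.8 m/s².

F ≈ 240 N

Choose the left end as the axis so the unknown pivot reaction has zero arm there.
Beam weight: 3.6 × 9.8 = 35.28 N down at 0.95 m → arm 0.95 m, τ = 35.28 × 0.95 = 33.52 N·m clockwise.
Bag of cement: 23 × 9.8 = 225.4 N down at 0.86 m → arm 0.86 m, τ = 225.4 × 0.86 = 193.8 N·m clockwise.
Speaker: 18 × 9.8 = 176.4 N down at 1.3 m → arm 1.3 m, τ = 176.4 × 1.3 = 229.3 N·m clockwise.
Net moment of the loads = 456.6 N·m clockwise.
The upward force F acts at the right end, arm 1.9 m, giving F × 1.9 counterclockwise.
Setting net torque to zero: F × 1.9 = 456.6 → F = 456.6 / 1.9 = 240 N.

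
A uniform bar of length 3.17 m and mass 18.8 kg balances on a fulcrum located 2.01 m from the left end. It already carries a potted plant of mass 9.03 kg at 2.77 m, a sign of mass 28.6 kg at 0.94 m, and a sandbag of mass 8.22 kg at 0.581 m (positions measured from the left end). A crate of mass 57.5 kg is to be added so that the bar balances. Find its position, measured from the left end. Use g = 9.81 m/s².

About the fulcrum (at 2.01 m from the left end):
Beam weight: 18.8 × 9.81 = 184.4 N down at 1.585 m → arm 0.425 m, τ = 184.4 × 0.425 = 78.37 N·m counterclockwise.
Potted plant: 9.03 × 9.81 = 88.58 N down at 2.77 m → arm 0.76 m, τ = 88.58 × 0.76 = 67.32 N·m clockwise.
Sign: 28.6 × 9.81 = 280.6 N down at 0.94 m → arm 1.07 m, τ = 280.6 × 1.07 = 300.2 N·m counterclockwise.
Sandbag: 8.22 × 9.81 = 80.64 N down at 0.581 m → arm 1.429 m, τ = 80.64 × 1.429 = 115.2 N·m counterclockwise.
Net moment of existing loads = 426.4 N·m counterclockwise.
The crate weighs 57.5 × 9.81 = 564.1 N and must supply an equal clockwise moment, so its lever arm about the fulcrum is 426.4 / 564.1 = 0.756 m.
That puts it at 2.01 + 0.756 = 2.77 m from the left end.

x ≈ 2.77 m from the left end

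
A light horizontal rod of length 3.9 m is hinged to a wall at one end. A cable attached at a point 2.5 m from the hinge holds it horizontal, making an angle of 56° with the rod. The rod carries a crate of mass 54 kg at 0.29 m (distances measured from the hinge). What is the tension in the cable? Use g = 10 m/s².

T ≈ 75.6 N

About the hinge:
Crate: 54 × 10 = 540 N down at 0.29 m → arm 0.29 m, τ = 540 × 0.29 = 156.6 N·m clockwise.
Total clockwise load moment = 156.6 N·m.
The cable tension T acts at 2.5 m; only its component perpendicular to the rod, T sinθ, produces torque. sin 56° = 0.829.
Στ = 0 ⇒ T × 2.5 × 0.829 = 156.6 ⇒ T = 156.6 / 2.072 = 75.6 N.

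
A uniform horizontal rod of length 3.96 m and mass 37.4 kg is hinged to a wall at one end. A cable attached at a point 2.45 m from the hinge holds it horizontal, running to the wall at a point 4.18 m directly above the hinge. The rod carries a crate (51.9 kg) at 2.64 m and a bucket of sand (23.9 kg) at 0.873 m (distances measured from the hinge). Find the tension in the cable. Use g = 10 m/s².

T ≈ 1100 N

Take moments about the hinge.
Beam weight: 37.4 × 10 = 374 N down at 1.98 m → arm 1.98 m, τ = 374 × 1.98 = 740.5 N·m clockwise.
Crate: 51.9 × 10 = 519 N down at 2.64 m → arm 2.64 m, τ = 519 × 2.64 = 1370 N·m clockwise.
Bucket of sand: 23.9 × 10 = 239 N down at 0.873 m → arm 0.873 m, τ = 239 × 0.873 = 208.6 N·m clockwise.
Total clockwise load moment = 2319 N·m.
The cable tension T acts at 2.45 m; only its component perpendicular to the rod, T sinθ, produces torque. sinθ = h/√(h²+d²) = 4.18/√(4.18²+2.45²) = 0.8627.
Balancing moments: T × 2.45 × 0.8627 = 2319, giving T = 2319 / 2.114 = 1100 N.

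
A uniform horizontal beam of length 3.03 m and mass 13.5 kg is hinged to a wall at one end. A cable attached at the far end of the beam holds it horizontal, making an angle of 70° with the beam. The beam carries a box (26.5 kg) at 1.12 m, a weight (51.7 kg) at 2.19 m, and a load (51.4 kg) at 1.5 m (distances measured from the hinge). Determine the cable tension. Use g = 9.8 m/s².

T ≈ 828 N

Sum moments about the hinge (the unknown hinge reaction has zero arm there).
Beam weight: 13.5 × 9.8 = 132.3 N down at 1.515 m → arm 1.515 m, τ = 132.3 × 1.515 = 200.4 N·m clockwise.
Box: 26.5 × 9.8 = 259.7 N down at 1.12 m → arm 1.12 m, τ = 259.7 × 1.12 = 290.9 N·m clockwise.
Weight: 51.7 × 9.8 = 506.7 N down at 2.19 m → arm 2.19 m, τ = 506.7 × 2.19 = 1110 N·m clockwise.
Load: 51.4 × 9.8 = 503.7 N down at 1.5 m → arm 1.5 m, τ = 503.7 × 1.5 = 755.5 N·m clockwise.
Total clockwise load moment = 2357 N·m.
The cable tension T acts at 3.03 m; only its component perpendicular to the beam, T sinθ, produces torque. sin 70° = 0.9397.
For rotational equilibrium, T × 3.03 × 0.9397 = 2357, so T = 2357 / 2.847 = 828 N.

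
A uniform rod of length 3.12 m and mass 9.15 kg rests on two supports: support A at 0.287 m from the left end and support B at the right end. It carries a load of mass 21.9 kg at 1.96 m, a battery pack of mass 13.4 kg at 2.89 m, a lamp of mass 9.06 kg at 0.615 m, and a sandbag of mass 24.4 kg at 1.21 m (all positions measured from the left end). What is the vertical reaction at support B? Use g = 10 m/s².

Sum moments about support A (its reaction then has zero moment arm).
Beam weight: 9.15 × 10 = 91.5 N down at 1.56 m → arm 1.273 m, τ = 91.5 × 1.273 = 116.5 N·m clockwise.
Load: 21.9 × 10 = 219 N down at 1.96 m → arm 1.673 m, τ = 219 × 1.673 = 366.4 N·m clockwise.
Battery pack: 13.4 × 10 = 134 N down at 2.89 m → arm 2.603 m, τ = 134 × 2.603 = 348.8 N·m clockwise.
Lamp: 9.06 × 10 = 90.6 N down at 0.615 m → arm 0.328 m, τ = 90.6 × 0.328 = 29.72 N·m clockwise.
Sandbag: 24.4 × 10 = 244 N down at 1.21 m → arm 0.923 m, τ = 244 × 0.923 = 225.2 N·m clockwise.
Net load moment about support A = 1087 N·m clockwise.
Reaction R at support B is upward at 3.12 m, arm 2.833 m → moment R × 2.833 counterclockwise.
Setting net torque to zero: R × 2.833 = 1087 → R = 384 N.

R_B ≈ 384 N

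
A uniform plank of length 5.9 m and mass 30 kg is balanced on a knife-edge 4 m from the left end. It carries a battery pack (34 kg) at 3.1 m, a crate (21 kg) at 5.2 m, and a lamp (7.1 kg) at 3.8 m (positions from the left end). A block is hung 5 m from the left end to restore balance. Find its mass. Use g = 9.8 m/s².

m ≈ 38.3 kg

Choose the knife-edge (at 4 m from the left end) as the axis so the support reaction has zero arm there.
Beam weight: 30 × 9.8 = 294 N down at 2.95 m → arm 1.05 m, τ = 294 × 1.05 = 308.7 N·m counterclockwise.
Battery pack: 34 × 9.8 = 333.2 N down at 3.1 m → arm 0.9 m, τ = 333.2 × 0.9 = 299.9 N·m counterclockwise.
Crate: 21 × 9.8 = 205.8 N down at 5.2 m → arm 1.2 m, τ = 205.8 × 1.2 = 247 N·m clockwise.
Lamp: 7.1 × 9.8 = 69.58 N down at 3.8 m → arm 0.2 m, τ = 69.58 × 0.2 = 13.92 N·m counterclockwise.
Net moment of known loads = 375.5 N·m counterclockwise.
An unknown mass m at 5 m has arm 1 m; its moment is m·g·1 clockwise.
For rotational equilibrium, m × 9.8 × 1 = 375.5, so m = 375.5 / (9.8 × 1) = 38.3 kg.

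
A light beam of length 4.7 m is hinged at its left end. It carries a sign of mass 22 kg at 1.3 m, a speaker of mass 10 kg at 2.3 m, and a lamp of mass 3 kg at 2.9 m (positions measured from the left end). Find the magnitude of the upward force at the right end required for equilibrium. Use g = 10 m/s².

Sum moments about the left end (the unknown pivot reaction has zero arm there).
Sign: 22 × 10 = 220 N down at 1.3 m → arm 1.3 m, τ = 220 × 1.3 = 286 N·m clockwise.
Speaker: 10 × 10 = 100 N down at 2.3 m → arm 2.3 m, τ = 100 × 2.3 = 230 N·m clockwise.
Lamp: 3 × 10 = 30 N down at 2.9 m → arm 2.9 m, τ = 30 × 2.9 = 87 N·m clockwise.
Net moment of the loads = 603 N·m clockwise.
The upward force F acts at the right end, arm 4.7 m, giving F × 4.7 counterclockwise.
For rotational equilibrium, F × 4.7 = 603, so F = 603 / 4.7 = 128 N.

F ≈ 128 N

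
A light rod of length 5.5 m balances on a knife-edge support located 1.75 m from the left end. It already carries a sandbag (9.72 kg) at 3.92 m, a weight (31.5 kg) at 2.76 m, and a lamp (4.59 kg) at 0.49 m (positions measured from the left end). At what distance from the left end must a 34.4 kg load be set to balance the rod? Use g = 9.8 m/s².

x ≈ 0.38 m from the left end

Take moments about the knife-edge support (at 1.75 m from the left end).
Sandbag: 9.72 × 9.8 = 95.26 N down at 3.92 m → arm 2.17 m, τ = 95.26 × 2.17 = 206.7 N·m clockwise.
Weight: 31.5 × 9.8 = 308.7 N down at 2.76 m → arm 1.01 m, τ = 308.7 × 1.01 = 311.8 N·m clockwise.
Lamp: 4.59 × 9.8 = 44.98 N down at 0.49 m → arm 1.26 m, τ = 44.98 × 1.26 = 56.67 N·m counterclockwise.
Net moment of existing loads = 461.8 N·m clockwise.
The load weighs 34.4 × 9.8 = 337.1 N and must supply an equal counterclockwise moment, so its lever arm about the knife-edge support is 461.8 / 337.1 = 1.37 m.
That puts it at 1.75 − 1.37 = 0.38 m from the left end.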